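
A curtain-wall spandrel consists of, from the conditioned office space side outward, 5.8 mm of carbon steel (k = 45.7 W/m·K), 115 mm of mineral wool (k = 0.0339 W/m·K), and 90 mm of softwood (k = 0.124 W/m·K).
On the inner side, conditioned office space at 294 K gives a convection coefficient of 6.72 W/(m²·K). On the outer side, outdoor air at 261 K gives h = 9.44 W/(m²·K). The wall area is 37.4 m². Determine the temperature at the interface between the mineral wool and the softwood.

Thermal resistances in series:
R_inner film = 1/(h_i·A) = 1/(6.72×37.4) = 0.003979 K/W
R_carbon steel = L/(kA) = 0.0058/(45.7×37.4) = 3.393×10^-6 K/W
R_mineral wool = L/(kA) = 0.115/(0.0339×37.4) = 0.0907 K/W
R_softwood = L/(kA) = 0.09/(0.124×37.4) = 0.01941 K/W
R_outer film = 1/(h_o·A) = 1/(9.44×37.4) = 0.002832 K/W
R_total = 0.1169 K/W;  Q = ΔT/R_total = 33/0.1169 = 282.2 W
T_interface = T_inner − Q·ΣR(inner→interface) = 294 − 282×0.09469

T ≈ 267 K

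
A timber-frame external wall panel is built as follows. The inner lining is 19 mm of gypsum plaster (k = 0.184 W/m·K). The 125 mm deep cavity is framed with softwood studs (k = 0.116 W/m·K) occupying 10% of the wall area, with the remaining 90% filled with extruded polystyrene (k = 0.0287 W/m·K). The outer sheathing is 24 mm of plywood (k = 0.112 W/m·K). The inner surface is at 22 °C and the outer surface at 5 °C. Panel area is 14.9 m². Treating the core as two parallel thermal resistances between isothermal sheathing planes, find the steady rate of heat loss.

Sheathing layers in series; stud and cavity paths in parallel between them.
R_inner = 0.019/(0.184×14.9) = 0.00693 K/W
R_stud  = 0.125/(0.116×0.1×14.9) = 0.7232 K/W
R_cav   = 0.125/(0.0287×0.9×14.9) = 0.3248 K/W
1/R_core = 1/R_stud + 1/R_cav → R_core = 0.2241 K/W
R_outer = 0.024/(0.112×14.9) = 0.01438 K/W
R_total = 0.2454 K/W
Q = ΔT/R_total = 17/0.2454

Q ≈ 69.3 W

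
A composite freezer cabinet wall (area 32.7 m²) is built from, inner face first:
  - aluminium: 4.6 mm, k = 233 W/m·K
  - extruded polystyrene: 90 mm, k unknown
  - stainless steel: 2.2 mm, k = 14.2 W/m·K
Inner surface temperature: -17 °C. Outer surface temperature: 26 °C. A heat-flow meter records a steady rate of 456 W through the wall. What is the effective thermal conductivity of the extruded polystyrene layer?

Treating each layer as a thermal resistance in series:
R_aluminium = L/(kA) = 0.0046/(233×32.7) = 6.037×10^-7 K/W
R_stainless steel = L/(kA) = 0.0022/(14.2×32.7) = 4.738×10^-6 K/W
Sum of known resistances R_other = 5.342×10^-6 K/W
Total R = ΔT/Q = 43/456 = 0.0943 K/W
R_extruded polystyrene = R_total − R_other = 0.09429 K/W
k = L/(R·A) = 0.09/(0.09429×32.7)

k ≈ 0.0292 W/(m·K)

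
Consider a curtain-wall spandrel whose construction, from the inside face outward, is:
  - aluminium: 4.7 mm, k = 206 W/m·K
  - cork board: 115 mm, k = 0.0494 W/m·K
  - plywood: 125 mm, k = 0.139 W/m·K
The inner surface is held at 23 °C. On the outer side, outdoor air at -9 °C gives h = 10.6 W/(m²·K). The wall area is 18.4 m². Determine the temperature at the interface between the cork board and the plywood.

T ≈ 0.573 °C

Treating each layer as a thermal resistance in series:
R_aluminium = L/(kA) = 0.0047/(206×18.4) = 1.24×10^-6 K/W
R_cork board = L/(kA) = 0.115/(0.0494×18.4) = 0.1265 K/W
R_plywood = L/(kA) = 0.125/(0.139×18.4) = 0.04887 K/W
R_outer film = 1/(h_o·A) = 1/(10.6×18.4) = 0.005127 K/W
R_total = 0.1805 K/W;  Q = ΔT/R_total = 32/0.1805 = 177.3 W
T_interface = T_inner − Q·ΣR(inner→interface) = 23 − 177×0.1265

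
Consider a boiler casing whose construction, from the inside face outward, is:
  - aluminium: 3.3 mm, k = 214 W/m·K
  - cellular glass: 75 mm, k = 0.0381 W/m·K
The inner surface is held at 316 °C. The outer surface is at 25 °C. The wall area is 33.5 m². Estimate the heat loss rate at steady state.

Q ≈ 4950 W

Model the wall as resistances in series:
R_aluminium = L/(kA) = 0.0033/(214×33.5) = 4.603×10^-7 K/W
R_cellular glass = L/(kA) = 0.075/(0.0381×33.5) = 0.05876 K/W
R_total = 0.05876 K/W
Q = ΔT / R_total = 291 / 0.05876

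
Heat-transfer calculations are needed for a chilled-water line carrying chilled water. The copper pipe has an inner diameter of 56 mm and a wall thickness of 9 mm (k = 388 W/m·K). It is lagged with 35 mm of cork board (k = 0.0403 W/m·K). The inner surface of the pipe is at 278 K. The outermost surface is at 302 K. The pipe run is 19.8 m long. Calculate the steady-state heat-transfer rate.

Q ≈ 181 W

Radial resistances (cylindrical: R_cond = ln(r_o/r_i)/(2πkL), R_conv = 1/(h·2πrL)):
R_copper pipe wall = ln(37/28)/(2π×388×19.8) = 5.774×10^-6 K/W
R_cork board = ln(72/37)/(2π×0.0403×19.8) = 0.1328 K/W
R_total = 0.1328 K/W
Q = ΔT/R_total = 24/0.1328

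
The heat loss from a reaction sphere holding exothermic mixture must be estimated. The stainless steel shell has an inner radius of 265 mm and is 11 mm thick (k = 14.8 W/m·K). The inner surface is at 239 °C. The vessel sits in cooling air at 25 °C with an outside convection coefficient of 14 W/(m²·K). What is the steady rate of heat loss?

For a spherical shell R = (1/r₁ − 1/r₂)/(4πk); film R = 1/(h·4πr²). In series:
R_stainless steel shell = (1/0.265 − 1/0.276)/(4π×14.8) = 8.087×10^-4 K/W
R_outer film = 1/(h·4πr_o²) = 1/(14×4π×0.276²) = 0.07462 K/W
R_total = 0.07543 K/W
Q = ΔT/R_total = 214/0.07543

Q ≈ 2840 W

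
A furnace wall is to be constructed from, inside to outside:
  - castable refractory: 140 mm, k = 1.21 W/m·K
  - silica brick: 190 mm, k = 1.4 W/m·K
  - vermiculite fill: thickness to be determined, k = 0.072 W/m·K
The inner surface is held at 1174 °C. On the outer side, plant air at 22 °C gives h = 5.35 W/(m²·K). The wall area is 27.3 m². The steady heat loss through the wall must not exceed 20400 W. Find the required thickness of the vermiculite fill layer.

Model the wall as resistances in series:
R_castable refractory = L/(kA) = 0.14/(1.21×27.3) = 0.004238 K/W
R_silica brick = L/(kA) = 0.19/(1.4×27.3) = 0.004971 K/W
R_outer film = 1/(h_o·A) = 1/(5.35×27.3) = 0.006847 K/W
Sum of the known resistances R_other = 0.01606 K/W
Required total resistance R_tot = ΔT/Q_allow = 1152/20400 = 0.05647 K/W
R_vermiculite fill = R_tot − R_other = 0.04041 K/W
L = R·k·A = 0.04041×0.072×27.3

L ≈ 79.4 mm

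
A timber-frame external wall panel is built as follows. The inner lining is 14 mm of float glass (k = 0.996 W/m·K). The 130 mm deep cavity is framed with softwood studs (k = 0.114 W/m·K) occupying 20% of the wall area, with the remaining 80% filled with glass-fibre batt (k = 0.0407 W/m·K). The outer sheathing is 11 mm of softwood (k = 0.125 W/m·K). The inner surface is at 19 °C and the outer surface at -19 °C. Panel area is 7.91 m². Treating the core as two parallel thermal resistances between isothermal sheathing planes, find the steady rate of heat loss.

Q ≈ 123 W

Sheathing layers in series; stud and cavity paths in parallel between them.
R_inner = 0.014/(0.996×7.91) = 0.001777 K/W
R_stud  = 0.13/(0.114×0.2×7.91) = 0.7208 K/W
R_cav   = 0.13/(0.0407×0.8×7.91) = 0.5048 K/W
1/R_core = 1/R_stud + 1/R_cav → R_core = 0.2969 K/W
R_outer = 0.011/(0.125×7.91) = 0.01113 K/W
R_total = 0.3098 K/W
Q = ΔT/R_total = 38/0.3098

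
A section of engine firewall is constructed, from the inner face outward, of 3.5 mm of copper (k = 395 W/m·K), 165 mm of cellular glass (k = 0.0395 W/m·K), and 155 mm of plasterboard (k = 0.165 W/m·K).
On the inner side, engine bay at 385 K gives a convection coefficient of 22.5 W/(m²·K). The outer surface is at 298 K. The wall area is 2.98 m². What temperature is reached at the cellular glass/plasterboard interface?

T ≈ 314 K

Treating each layer as a thermal resistance in series:
R_inner film = 1/(h_i·A) = 1/(22.5×2.98) = 0.01491 K/W
R_copper = L/(kA) = 0.0035/(395×2.98) = 2.973×10^-6 K/W
R_cellular glass = L/(kA) = 0.165/(0.0395×2.98) = 1.402 K/W
R_plasterboard = L/(kA) = 0.155/(0.165×2.98) = 0.3152 K/W
R_total = 1.732 K/W;  Q = ΔT/R_total = 87/1.732 = 50.23 W
T_interface = T_inner − Q·ΣR(inner→interface) = 385 − 50.2×1.417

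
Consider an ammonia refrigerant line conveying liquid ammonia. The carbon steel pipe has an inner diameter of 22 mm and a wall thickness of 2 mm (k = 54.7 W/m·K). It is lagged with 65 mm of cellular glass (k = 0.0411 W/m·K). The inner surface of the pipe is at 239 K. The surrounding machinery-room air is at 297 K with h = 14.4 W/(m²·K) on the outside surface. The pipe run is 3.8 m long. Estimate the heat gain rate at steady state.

Q ≈ 31.1 W

Cylindrical conduction, so R = ln(r₂/r₁)/(2πkL) per layer, in series:
R_carbon steel pipe wall = ln(13/11)/(2π×54.7×3.8) = 1.279×10^-4 K/W
R_cellular glass = ln(78/13)/(2π×0.0411×3.8) = 1.826 K/W
R_outer film = 1/(h_o·2πr_oL) = 1/(14.4×2π×0.078×3.8) = 0.03729 K/W
R_total = 1.863 K/W
Q = ΔT/R_total = 58/1.863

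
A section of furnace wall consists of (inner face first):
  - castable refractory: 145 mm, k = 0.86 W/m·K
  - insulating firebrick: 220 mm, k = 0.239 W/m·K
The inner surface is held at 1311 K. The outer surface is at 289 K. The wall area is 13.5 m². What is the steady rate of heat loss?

Q ≈ 12700 W

Thermal resistances in series:
R_castable refractory = L/(kA) = 0.145/(0.86×13.5) = 0.01249 K/W
R_insulating firebrick = L/(kA) = 0.22/(0.239×13.5) = 0.06819 K/W
R_total = 0.08067 K/W
Q = ΔT / R_total = 1022 / 0.08067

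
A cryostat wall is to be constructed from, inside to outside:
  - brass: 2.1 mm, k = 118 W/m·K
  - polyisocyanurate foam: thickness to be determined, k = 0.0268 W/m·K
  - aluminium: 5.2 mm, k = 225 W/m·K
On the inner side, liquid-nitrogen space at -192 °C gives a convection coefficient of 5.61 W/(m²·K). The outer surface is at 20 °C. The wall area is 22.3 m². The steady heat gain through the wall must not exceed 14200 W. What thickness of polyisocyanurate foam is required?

L ≈ 4.14 mm

Thermal resistances in series:
R_inner film = 1/(h_i·A) = 1/(5.61×22.3) = 0.007993 K/W
R_brass = L/(kA) = 0.0021/(118×22.3) = 7.981×10^-7 K/W
R_aluminium = L/(kA) = 0.0052/(225×22.3) = 1.036×10^-6 K/W
Sum of the known resistances R_other = 0.007995 K/W
Required total resistance R_tot = ΔT/Q_allow = 212/14200 = 0.01493 K/W
R_polyisocyanurate foam = R_tot − R_other = 0.006934 K/W
L = R·k·A = 0.006934×0.0268×22.3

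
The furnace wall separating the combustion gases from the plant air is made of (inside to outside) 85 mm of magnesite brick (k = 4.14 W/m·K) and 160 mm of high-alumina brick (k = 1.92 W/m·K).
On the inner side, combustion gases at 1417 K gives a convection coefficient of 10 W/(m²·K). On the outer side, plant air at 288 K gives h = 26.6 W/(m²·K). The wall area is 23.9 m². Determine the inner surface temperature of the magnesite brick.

Using the resistance-network approach (series):
R_inner film = 1/(h_i·A) = 1/(10×23.9) = 0.004184 K/W
R_magnesite brick = L/(kA) = 0.085/(4.14×23.9) = 8.591×10^-4 K/W
R_high-alumina brick = L/(kA) = 0.16/(1.92×23.9) = 0.003487 K/W
R_outer film = 1/(h_o·A) = 1/(26.6×23.9) = 0.001573 K/W
R_total = 0.0101 K/W;  Q = ΔT/R_total = 1129/0.0101 = 111800 W
T_interface = T_inner − Q·ΣR(inner→interface) = 1417 − 112000×0.004184

T ≈ 949 K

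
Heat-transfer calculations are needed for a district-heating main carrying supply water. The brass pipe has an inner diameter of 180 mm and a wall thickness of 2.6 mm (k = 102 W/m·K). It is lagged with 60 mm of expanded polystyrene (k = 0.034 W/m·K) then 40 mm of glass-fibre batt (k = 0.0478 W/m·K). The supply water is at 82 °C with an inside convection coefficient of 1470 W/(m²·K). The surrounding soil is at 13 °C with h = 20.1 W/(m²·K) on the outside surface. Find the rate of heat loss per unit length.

q′ ≈ 21.9 W/m

Radial resistances (cylindrical: R_cond = ln(r_o/r_i)/(2πkL), R_conv = 1/(h·2πrL)):
R_inner film = 1/(h_i·2πr₁L) = 1/(1470×2π×0.09×1) = 0.001203 K/W
R_brass pipe wall = ln(92.6/90)/(2π×102×1) = 4.444×10^-5 K/W
R_expanded polystyrene = ln(152.6/92.6)/(2π×0.034×1) = 2.338 K/W
R_glass-fibre batt = ln(192.6/152.6)/(2π×0.0478×1) = 0.7751 K/W
R_outer film = 1/(h_o·2πr_oL) = 1/(20.1×2π×0.1926×1) = 0.04111 K/W
R_total = 3.156 K/W
Q = ΔT/R_total = 69/3.156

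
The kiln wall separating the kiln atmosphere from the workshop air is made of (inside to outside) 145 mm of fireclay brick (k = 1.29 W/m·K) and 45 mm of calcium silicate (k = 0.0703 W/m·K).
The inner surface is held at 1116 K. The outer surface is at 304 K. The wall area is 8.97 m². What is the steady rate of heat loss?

Q ≈ 9680 W

Treating each layer as a thermal resistance in series:
R_fireclay brick = L/(kA) = 0.145/(1.29×8.97) = 0.01253 K/W
R_calcium silicate = L/(kA) = 0.045/(0.0703×8.97) = 0.07136 K/W
R_total = 0.08389 K/W
Q = ΔT / R_total = 812 / 0.08389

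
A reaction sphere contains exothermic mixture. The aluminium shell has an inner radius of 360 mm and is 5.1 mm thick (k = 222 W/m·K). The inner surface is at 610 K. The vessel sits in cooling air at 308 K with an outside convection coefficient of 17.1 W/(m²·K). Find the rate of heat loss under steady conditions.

Q ≈ 8650 W

Each spherical layer contributes R = (1/r_i − 1/r_o)/(4πk):
R_aluminium shell = (1/0.36 − 1/0.3651)/(4π×222) = 1.391×10^-5 K/W
R_outer film = 1/(h·4πr_o²) = 1/(17.1×4π×0.3651²) = 0.03491 K/W
R_total = 0.03493 K/W
Q = ΔT/R_total = 302/0.03493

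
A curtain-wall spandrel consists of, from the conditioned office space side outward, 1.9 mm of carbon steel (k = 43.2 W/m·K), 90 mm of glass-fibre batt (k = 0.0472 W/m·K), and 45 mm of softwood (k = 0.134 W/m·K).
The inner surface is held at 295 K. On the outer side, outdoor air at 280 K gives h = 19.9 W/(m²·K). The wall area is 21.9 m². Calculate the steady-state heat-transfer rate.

Q ≈ 143 W

Using the resistance-network approach (series):
R_carbon steel = L/(kA) = 0.0019/(43.2×21.9) = 2.008×10^-6 K/W
R_glass-fibre batt = L/(kA) = 0.09/(0.0472×21.9) = 0.08707 K/W
R_softwood = L/(kA) = 0.045/(0.134×21.9) = 0.01533 K/W
R_outer film = 1/(h_o·A) = 1/(19.9×21.9) = 0.002295 K/W
R_total = 0.1047 K/W
Q = ΔT / R_total = 15 / 0.1047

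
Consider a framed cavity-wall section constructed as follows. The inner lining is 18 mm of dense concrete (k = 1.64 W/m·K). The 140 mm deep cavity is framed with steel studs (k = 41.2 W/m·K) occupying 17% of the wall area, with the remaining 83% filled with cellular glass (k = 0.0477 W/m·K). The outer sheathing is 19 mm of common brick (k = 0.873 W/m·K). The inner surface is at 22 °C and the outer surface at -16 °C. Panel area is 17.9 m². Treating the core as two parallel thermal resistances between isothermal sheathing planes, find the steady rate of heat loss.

Sheathing layers in series; stud and cavity paths in parallel between them.
R_inner = 0.018/(1.64×17.9) = 6.132×10^-4 K/W
R_stud  = 0.14/(41.2×0.17×17.9) = 0.001117 K/W
R_cav   = 0.14/(0.0477×0.83×17.9) = 0.1976 K/W
1/R_core = 1/R_stud + 1/R_cav → R_core = 0.00111 K/W
R_outer = 0.019/(0.873×17.9) = 0.001216 K/W
R_total = 0.002939 K/W
Q = ΔT/R_total = 38/0.002939

Q ≈ 12900 W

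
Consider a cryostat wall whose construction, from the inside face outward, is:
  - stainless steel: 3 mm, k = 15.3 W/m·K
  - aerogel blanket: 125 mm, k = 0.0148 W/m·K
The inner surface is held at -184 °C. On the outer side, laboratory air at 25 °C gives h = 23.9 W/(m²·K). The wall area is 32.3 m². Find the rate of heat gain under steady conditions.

Treating each layer as a thermal resistance in series:
R_stainless steel = L/(kA) = 0.003/(15.3×32.3) = 6.071×10^-6 K/W
R_aerogel blanket = L/(kA) = 0.125/(0.0148×32.3) = 0.2615 K/W
R_outer film = 1/(h_o·A) = 1/(23.9×32.3) = 0.001295 K/W
R_total = 0.2628 K/W
Q = ΔT / R_total = 209 / 0.2628

Q ≈ 795 W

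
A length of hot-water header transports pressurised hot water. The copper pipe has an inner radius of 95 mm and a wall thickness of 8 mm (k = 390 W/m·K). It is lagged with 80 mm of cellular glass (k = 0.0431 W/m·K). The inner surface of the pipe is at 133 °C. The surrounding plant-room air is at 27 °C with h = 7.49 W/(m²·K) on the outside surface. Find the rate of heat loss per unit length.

Radial resistances (cylindrical: R_cond = ln(r_o/r_i)/(2πkL), R_conv = 1/(h·2πrL)):
R_copper pipe wall = ln(103/95)/(2π×390×1) = 3.299×10^-5 K/W
R_cellular glass = ln(183/103)/(2π×0.0431×1) = 2.122 K/W
R_outer film = 1/(h_o·2πr_oL) = 1/(7.49×2π×0.183×1) = 0.1161 K/W
R_total = 2.239 K/W
Q = ΔT/R_total = 106/2.239

q′ ≈ 47.4 W/m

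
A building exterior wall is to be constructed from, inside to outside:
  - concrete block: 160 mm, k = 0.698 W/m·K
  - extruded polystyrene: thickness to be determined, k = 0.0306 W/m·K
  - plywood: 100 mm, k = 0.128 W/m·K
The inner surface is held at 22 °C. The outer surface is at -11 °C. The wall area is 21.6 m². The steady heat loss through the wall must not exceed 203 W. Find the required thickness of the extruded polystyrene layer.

Using the resistance-network approach (series):
R_concrete block = L/(kA) = 0.16/(0.698×21.6) = 0.01061 K/W
R_plywood = L/(kA) = 0.1/(0.128×21.6) = 0.03617 K/W
Sum of the known resistances R_other = 0.04678 K/W
Required total resistance R_tot = ΔT/Q_allow = 33/203 = 0.1626 K/W
R_extruded polystyrene = R_tot − R_other = 0.1158 K/W
L = R·k·A = 0.1158×0.0306×21.6

L ≈ 76.5 mm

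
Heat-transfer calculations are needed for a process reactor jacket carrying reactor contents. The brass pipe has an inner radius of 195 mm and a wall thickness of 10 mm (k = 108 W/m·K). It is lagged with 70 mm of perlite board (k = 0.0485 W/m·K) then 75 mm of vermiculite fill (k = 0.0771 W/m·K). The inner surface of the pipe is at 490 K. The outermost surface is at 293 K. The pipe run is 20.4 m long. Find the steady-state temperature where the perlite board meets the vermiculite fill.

T ≈ 360 K

Cylindrical conduction, so R = ln(r₂/r₁)/(2πkL) per layer, in series:
R_brass pipe wall = ln(205/195)/(2π×108×20.4) = 3.613×10^-6 K/W
R_perlite board = ln(275/205)/(2π×0.0485×20.4) = 0.04725 K/W
R_vermiculite fill = ln(350/275)/(2π×0.0771×20.4) = 0.0244 K/W
R_total = 0.07166 K/W
Q = ΔT/R_total = 197/0.07166
Q = 2750 W
T_interface = T_inner − Q·ΣR(inner→interface) = 490 − 2750×0.04726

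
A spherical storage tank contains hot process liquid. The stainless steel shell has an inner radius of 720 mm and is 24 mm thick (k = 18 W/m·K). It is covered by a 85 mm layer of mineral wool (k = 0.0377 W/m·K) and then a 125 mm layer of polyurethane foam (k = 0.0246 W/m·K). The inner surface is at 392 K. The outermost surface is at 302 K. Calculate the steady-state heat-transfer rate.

Q ≈ 112 W

Each spherical layer contributes R = (1/r_i − 1/r_o)/(4πk):
R_stainless steel shell = (1/0.72 − 1/0.744)/(4π×18) = 1.981×10^-4 K/W
R_mineral wool = (1/0.744 − 1/0.829)/(4π×0.0377) = 0.2909 K/W
R_polyurethane foam = (1/0.829 − 1/0.954)/(4π×0.0246) = 0.5113 K/W
R_total = 0.8024 K/W
Q = ΔT/R_total = 90/0.8024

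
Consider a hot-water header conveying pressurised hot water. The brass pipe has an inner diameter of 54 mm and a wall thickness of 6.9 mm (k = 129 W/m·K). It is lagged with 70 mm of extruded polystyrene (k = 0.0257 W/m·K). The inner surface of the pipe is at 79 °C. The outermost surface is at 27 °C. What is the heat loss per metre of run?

Cylindrical conduction, so R = ln(r₂/r₁)/(2πkL) per layer, in series:
R_brass pipe wall = ln(33.9/27)/(2π×129×1) = 2.808×10^-4 K/W
R_extruded polystyrene = ln(103.9/33.9)/(2π×0.0257×1) = 6.936 K/W
R_total = 6.936 K/W
Q = ΔT/R_total = 52/6.936

q′ ≈ 7.5 W/m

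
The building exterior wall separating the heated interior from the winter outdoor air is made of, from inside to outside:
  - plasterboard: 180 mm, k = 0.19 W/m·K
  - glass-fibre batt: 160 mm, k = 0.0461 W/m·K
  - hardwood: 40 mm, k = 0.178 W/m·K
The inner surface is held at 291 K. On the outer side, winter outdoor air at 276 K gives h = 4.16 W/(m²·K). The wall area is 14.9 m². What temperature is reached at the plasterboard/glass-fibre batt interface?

T ≈ 288 K

Thermal resistances in series:
R_plasterboard = L/(kA) = 0.18/(0.19×14.9) = 0.06358 K/W
R_glass-fibre batt = L/(kA) = 0.16/(0.0461×14.9) = 0.2329 K/W
R_hardwood = L/(kA) = 0.04/(0.178×14.9) = 0.01508 K/W
R_outer film = 1/(h_o·A) = 1/(4.16×14.9) = 0.01613 K/W
R_total = 0.3277 K/W;  Q = ΔT/R_total = 15/0.3277 = 45.77 W
T_interface = T_inner − Q·ΣR(inner→interface) = 291 − 45.8×0.06358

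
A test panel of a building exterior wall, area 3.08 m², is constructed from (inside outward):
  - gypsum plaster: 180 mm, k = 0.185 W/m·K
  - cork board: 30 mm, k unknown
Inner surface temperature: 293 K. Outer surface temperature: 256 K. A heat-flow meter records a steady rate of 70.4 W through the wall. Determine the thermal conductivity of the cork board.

k ≈ 0.0465 W/(m·K)

Model the wall as resistances in series:
R_gypsum plaster = L/(kA) = 0.18/(0.185×3.08) = 0.3159 K/W
Sum of known resistances R_other = 0.3159 K/W
Total R = ΔT/Q = 37/70.4 = 0.5256 K/W
R_cork board = R_total − R_other = 0.2097 K/W
k = L/(R·A) = 0.03/(0.2097×3.08)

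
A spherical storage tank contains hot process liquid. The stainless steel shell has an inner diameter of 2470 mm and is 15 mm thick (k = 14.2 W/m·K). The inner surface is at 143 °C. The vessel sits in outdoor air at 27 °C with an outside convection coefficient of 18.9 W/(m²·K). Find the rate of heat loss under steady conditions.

Radial (spherical) resistances in series:
R_stainless steel shell = (1/1.235 − 1/1.25)/(4π×14.2) = 5.445×10^-5 K/W
R_outer film = 1/(h·4πr_o²) = 1/(18.9×4π×1.25²) = 0.002695 K/W
R_total = 0.002749 K/W
Q = ΔT/R_total = 116/0.002749

Q ≈ 42200 W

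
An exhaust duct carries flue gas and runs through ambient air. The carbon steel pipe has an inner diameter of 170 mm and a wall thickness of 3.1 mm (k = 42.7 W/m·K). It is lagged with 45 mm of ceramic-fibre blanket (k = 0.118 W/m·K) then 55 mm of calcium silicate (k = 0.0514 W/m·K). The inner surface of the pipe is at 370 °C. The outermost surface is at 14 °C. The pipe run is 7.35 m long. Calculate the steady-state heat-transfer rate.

Q ≈ 1610 W

Per-layer cylindrical resistances, series-summed:
R_carbon steel pipe wall = ln(88.1/85)/(2π×42.7×7.35) = 1.817×10^-5 K/W
R_ceramic-fibre blanket = ln(133.1/88.1)/(2π×0.118×7.35) = 0.07572 K/W
R_calcium silicate = ln(188.1/133.1)/(2π×0.0514×7.35) = 0.1457 K/W
R_total = 0.2214 K/W
Q = ΔT/R_total = 356/0.2214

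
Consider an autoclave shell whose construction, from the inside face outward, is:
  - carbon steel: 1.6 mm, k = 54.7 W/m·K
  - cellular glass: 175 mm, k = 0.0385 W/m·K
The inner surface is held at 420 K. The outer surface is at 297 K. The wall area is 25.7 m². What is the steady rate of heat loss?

Treating each layer as a thermal resistance in series:
R_carbon steel = L/(kA) = 0.0016/(54.7×25.7) = 1.138×10^-6 K/W
R_cellular glass = L/(kA) = 0.175/(0.0385×25.7) = 0.1769 K/W
R_total = 0.1769 K/W
Q = ΔT / R_total = 123 / 0.1769

Q ≈ 695 W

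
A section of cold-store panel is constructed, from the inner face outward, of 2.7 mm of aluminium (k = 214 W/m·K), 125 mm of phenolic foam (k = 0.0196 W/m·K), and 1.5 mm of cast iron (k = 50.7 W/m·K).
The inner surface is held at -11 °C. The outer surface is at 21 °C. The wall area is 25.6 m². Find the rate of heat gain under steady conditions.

Q ≈ 128 W

Using the resistance-network approach (series):
R_aluminium = L/(kA) = 0.0027/(214×25.6) = 4.928×10^-7 K/W
R_phenolic foam = L/(kA) = 0.125/(0.0196×25.6) = 0.2491 K/W
R_cast iron = L/(kA) = 0.0015/(50.7×25.6) = 1.156×10^-6 K/W
R_total = 0.2491 K/W
Q = ΔT / R_total = 32 / 0.2491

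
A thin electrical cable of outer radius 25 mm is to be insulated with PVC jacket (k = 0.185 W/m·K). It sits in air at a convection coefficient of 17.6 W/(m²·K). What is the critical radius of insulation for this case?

For a cylinder r_cr = k/h = 0.185/17.6
r_cr = 10.5 mm; since the bare radius (25 mm) is above r_cr, any added insulation will reduce heat loss.

r_cr ≈ 10.5 mm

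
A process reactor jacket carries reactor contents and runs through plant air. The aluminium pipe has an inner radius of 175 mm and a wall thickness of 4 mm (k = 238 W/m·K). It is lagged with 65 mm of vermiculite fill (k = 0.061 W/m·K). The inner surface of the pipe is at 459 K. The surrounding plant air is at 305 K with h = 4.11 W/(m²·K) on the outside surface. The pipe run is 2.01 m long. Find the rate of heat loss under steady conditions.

For a radial system each layer contributes R = ln(r_out/r_in)/(2πkL); films add R = 1/(hA).
R_aluminium pipe wall = ln(179/175)/(2π×238×2.01) = 7.519×10^-6 K/W
R_vermiculite fill = ln(244/179)/(2π×0.061×2.01) = 0.4021 K/W
R_outer film = 1/(h_o·2πr_oL) = 1/(4.11×2π×0.244×2.01) = 0.07896 K/W
R_total = 0.4811 K/W
Q = ΔT/R_total = 154/0.4811

Q ≈ 320 W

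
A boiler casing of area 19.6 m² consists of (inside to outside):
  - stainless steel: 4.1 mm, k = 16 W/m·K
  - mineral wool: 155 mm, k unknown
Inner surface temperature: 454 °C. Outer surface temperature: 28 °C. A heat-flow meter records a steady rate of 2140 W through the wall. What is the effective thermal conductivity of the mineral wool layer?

Series thermal resistances:
R_stainless steel = L/(kA) = 0.0041/(16×19.6) = 1.307×10^-5 K/W
Sum of known resistances R_other = 1.307×10^-5 K/W
Total R = ΔT/Q = 426/2140 = 0.1991 K/W
R_mineral wool = R_total − R_other = 0.1991 K/W
k = L/(R·A) = 0.155/(0.1991×19.6)

k ≈ 0.0397 W/(m·K)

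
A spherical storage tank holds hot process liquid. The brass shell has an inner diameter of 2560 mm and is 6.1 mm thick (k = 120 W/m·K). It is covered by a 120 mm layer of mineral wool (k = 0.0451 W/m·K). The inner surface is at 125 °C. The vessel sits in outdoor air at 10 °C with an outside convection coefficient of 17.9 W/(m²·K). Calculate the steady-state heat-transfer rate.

Q ≈ 964 W

Radial (spherical) resistances in series:
R_brass shell = (1/1.28 − 1/1.2861)/(4π×120) = 2.457×10^-6 K/W
R_mineral wool = (1/1.2861 − 1/1.4061)/(4π×0.0451) = 0.1171 K/W
R_outer film = 1/(h·4πr_o²) = 1/(17.9×4π×1.4061²) = 0.002249 K/W
R_total = 0.1193 K/W
Q = ΔT/R_total = 115/0.1193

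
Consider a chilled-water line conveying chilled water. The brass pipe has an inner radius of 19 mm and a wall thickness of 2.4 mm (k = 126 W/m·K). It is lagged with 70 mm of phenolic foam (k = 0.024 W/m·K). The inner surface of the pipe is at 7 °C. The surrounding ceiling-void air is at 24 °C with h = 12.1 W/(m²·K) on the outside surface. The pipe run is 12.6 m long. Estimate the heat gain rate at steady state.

Q ≈ 21.9 W

Per-layer cylindrical resistances, series-summed:
R_brass pipe wall = ln(21.4/19)/(2π×126×12.6) = 1.192×10^-5 K/W
R_phenolic foam = ln(91.4/21.4)/(2π×0.024×12.6) = 0.7641 K/W
R_outer film = 1/(h_o·2πr_oL) = 1/(12.1×2π×0.0914×12.6) = 0.01142 K/W
R_total = 0.7756 K/W
Q = ΔT/R_total = 17/0.7756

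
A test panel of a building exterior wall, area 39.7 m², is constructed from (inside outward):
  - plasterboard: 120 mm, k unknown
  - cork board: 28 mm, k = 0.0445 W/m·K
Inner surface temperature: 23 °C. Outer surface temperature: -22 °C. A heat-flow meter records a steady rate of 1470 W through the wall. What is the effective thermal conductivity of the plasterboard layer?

Treating each layer as a thermal resistance in series:
R_cork board = L/(kA) = 0.028/(0.0445×39.7) = 0.01585 K/W
Sum of known resistances R_other = 0.01585 K/W
Total R = ΔT/Q = 45/1470 = 0.03061 K/W
R_plasterboard = R_total − R_other = 0.01476 K/W
k = L/(R·A) = 0.12/(0.01476×39.7)

k ≈ 0.205 W/(m·K)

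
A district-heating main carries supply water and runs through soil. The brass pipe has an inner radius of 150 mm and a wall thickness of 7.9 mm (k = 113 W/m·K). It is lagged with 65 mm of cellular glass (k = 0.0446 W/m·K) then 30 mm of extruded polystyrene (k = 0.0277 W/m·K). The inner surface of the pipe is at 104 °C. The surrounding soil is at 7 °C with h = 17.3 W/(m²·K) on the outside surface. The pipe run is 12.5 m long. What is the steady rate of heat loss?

Per-layer cylindrical resistances, series-summed:
R_brass pipe wall = ln(157.9/150)/(2π×113×12.5) = 5.783×10^-6 K/W
R_cellular glass = ln(222.9/157.9)/(2π×0.0446×12.5) = 0.09842 K/W
R_extruded polystyrene = ln(252.9/222.9)/(2π×0.0277×12.5) = 0.05804 K/W
R_outer film = 1/(h_o·2πr_oL) = 1/(17.3×2π×0.2529×12.5) = 0.00291 K/W
R_total = 0.1594 K/W
Q = ΔT/R_total = 97/0.1594

Q ≈ 609 W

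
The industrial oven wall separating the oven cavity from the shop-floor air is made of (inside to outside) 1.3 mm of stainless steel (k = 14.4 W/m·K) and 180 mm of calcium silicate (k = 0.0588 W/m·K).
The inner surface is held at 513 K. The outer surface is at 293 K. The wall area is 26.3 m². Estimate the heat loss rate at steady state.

Q ≈ 1890 W

Model the wall as resistances in series:
R_stainless steel = L/(kA) = 0.0013/(14.4×26.3) = 3.433×10^-6 K/W
R_calcium silicate = L/(kA) = 0.18/(0.0588×26.3) = 0.1164 K/W
R_total = 0.1164 K/W
Q = ΔT / R_total = 220 / 0.1164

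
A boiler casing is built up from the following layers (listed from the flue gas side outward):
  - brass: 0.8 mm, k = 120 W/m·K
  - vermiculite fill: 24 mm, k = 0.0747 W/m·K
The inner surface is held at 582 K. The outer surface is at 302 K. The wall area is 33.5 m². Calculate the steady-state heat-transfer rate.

Q ≈ 29200 W

Using the resistance-network approach (series):
R_brass = L/(kA) = 0.0008/(120×33.5) = 1.99×10^-7 K/W
R_vermiculite fill = L/(kA) = 0.024/(0.0747×33.5) = 0.009591 K/W
R_total = 0.009591 K/W
Q = ΔT / R_total = 280 / 0.009591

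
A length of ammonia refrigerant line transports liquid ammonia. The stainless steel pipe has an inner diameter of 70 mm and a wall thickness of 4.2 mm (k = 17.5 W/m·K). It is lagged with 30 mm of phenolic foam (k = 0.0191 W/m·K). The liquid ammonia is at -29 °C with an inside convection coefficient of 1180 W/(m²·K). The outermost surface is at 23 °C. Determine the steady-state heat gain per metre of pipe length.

q′ ≈ 11 W/m

For a radial system each layer contributes R = ln(r_out/r_in)/(2πkL); films add R = 1/(hA).
R_inner film = 1/(h_i·2πr₁L) = 1/(1180×2π×0.035×1) = 0.003854 K/W
R_stainless steel pipe wall = ln(39.2/35)/(2π×17.5×1) = 0.001031 K/W
R_phenolic foam = ln(69.2/39.2)/(2π×0.0191×1) = 4.736 K/W
R_total = 4.741 K/W
Q = ΔT/R_total = 52/4.741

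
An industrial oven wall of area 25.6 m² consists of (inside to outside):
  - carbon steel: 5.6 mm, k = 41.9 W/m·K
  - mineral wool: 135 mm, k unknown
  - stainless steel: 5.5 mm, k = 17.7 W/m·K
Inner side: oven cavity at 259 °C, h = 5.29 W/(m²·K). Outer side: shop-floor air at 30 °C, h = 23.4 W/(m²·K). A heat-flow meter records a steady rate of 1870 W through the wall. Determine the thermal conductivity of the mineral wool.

Treating each layer as a thermal resistance in series:
R_inner film = 1/(h_i·A) = 1/(5.29×25.6) = 0.007384 K/W
R_carbon steel = L/(kA) = 0.0056/(41.9×25.6) = 5.221×10^-6 K/W
R_stainless steel = L/(kA) = 0.0055/(17.7×25.6) = 1.214×10^-5 K/W
R_outer film = 1/(h_o·A) = 1/(23.4×25.6) = 0.001669 K/W
Sum of known resistances R_other = 0.009071 K/W
Total R = ΔT/Q = 229/1870 = 0.1225 K/W
R_mineral wool = R_total − R_other = 0.1134 K/W
k = L/(R·A) = 0.135/(0.1134×25.6)

k ≈ 0.0465 W/(m·K)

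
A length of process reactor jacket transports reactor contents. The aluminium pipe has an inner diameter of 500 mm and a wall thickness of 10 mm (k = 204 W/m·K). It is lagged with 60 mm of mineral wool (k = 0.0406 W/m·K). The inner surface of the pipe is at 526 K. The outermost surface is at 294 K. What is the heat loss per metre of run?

Per-layer cylindrical resistances, series-summed:
R_aluminium pipe wall = ln(260/250)/(2π×204×1) = 3.06×10^-5 K/W
R_mineral wool = ln(320/260)/(2π×0.0406×1) = 0.814 K/W
R_total = 0.814 K/W
Q = ΔT/R_total = 232/0.814

q′ ≈ 285 W/m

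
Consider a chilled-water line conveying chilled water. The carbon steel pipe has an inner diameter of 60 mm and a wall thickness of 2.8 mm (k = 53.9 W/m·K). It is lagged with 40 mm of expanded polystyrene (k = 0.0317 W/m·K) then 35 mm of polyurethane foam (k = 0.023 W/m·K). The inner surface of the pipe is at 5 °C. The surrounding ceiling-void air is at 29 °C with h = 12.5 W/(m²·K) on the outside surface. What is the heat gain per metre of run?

Cylindrical conduction, so R = ln(r₂/r₁)/(2πkL) per layer, in series:
R_carbon steel pipe wall = ln(32.8/30)/(2π×53.9×1) = 2.635×10^-4 K/W
R_expanded polystyrene = ln(72.8/32.8)/(2π×0.0317×1) = 4.003 K/W
R_polyurethane foam = ln(107.8/72.8)/(2π×0.023×1) = 2.716 K/W
R_outer film = 1/(h_o·2πr_oL) = 1/(12.5×2π×0.1078×1) = 0.1181 K/W
R_total = 6.838 K/W
Q = ΔT/R_total = 24/6.838

q′ ≈ 3.51 W/m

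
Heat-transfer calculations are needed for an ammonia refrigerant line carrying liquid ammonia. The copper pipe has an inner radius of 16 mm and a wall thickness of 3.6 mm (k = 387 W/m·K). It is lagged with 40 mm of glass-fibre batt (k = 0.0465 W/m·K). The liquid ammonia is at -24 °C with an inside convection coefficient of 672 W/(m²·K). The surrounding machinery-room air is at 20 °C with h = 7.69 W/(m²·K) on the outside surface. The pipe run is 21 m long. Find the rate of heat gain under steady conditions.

Q ≈ 222 W

Cylindrical conduction, so R = ln(r₂/r₁)/(2πkL) per layer, in series:
R_inner film = 1/(h_i·2πr₁L) = 1/(672×2π×0.016×21) = 7.049×10^-4 K/W
R_copper pipe wall = ln(19.6/16)/(2π×387×21) = 3.974×10^-6 K/W
R_glass-fibre batt = ln(59.6/19.6)/(2π×0.0465×21) = 0.1813 K/W
R_outer film = 1/(h_o·2πr_oL) = 1/(7.69×2π×0.0596×21) = 0.01654 K/W
R_total = 0.1985 K/W
Q = ΔT/R_total = 44/0.1985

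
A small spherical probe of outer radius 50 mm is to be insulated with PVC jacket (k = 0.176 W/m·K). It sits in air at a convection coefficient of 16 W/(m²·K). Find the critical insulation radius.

r_cr ≈ 22 mm

For a sphere r_cr = 2k/h = 2×0.176/16
r_cr = 22 mm; since the bare radius (50 mm) is above r_cr, any added insulation will reduce heat loss.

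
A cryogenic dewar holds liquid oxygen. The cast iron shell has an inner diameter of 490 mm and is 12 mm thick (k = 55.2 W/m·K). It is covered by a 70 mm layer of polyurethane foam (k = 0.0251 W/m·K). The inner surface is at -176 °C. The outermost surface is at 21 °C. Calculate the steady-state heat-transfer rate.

Q ≈ 74.6 W

Each spherical layer contributes R = (1/r_i − 1/r_o)/(4πk):
R_cast iron shell = (1/0.245 − 1/0.257)/(4π×55.2) = 2.747×10^-4 K/W
R_polyurethane foam = (1/0.257 − 1/0.327)/(4π×0.0251) = 2.641 K/W
R_total = 2.641 K/W
Q = ΔT/R_total = 197/2.641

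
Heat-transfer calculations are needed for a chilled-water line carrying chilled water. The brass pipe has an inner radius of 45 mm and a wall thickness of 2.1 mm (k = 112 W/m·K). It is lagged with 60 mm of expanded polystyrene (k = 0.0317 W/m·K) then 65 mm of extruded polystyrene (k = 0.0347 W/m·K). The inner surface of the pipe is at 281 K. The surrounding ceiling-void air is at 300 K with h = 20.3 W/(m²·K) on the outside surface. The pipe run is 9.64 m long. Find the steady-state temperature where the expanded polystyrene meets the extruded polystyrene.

Cylindrical conduction, so R = ln(r₂/r₁)/(2πkL) per layer, in series:
R_brass pipe wall = ln(47.1/45)/(2π×112×9.64) = 6.723×10^-6 K/W
R_expanded polystyrene = ln(107.1/47.1)/(2π×0.0317×9.64) = 0.4278 K/W
R_extruded polystyrene = ln(172.1/107.1)/(2π×0.0347×9.64) = 0.2257 K/W
R_outer film = 1/(h_o·2πr_oL) = 1/(20.3×2π×0.1721×9.64) = 0.004726 K/W
R_total = 0.6582 K/W
Q = ΔT/R_total = 19/0.6582
Q = 28.9 W
T_interface = T_inner + Q·ΣR(inner→interface) = 281 + 28.9×0.4279

T ≈ 293 K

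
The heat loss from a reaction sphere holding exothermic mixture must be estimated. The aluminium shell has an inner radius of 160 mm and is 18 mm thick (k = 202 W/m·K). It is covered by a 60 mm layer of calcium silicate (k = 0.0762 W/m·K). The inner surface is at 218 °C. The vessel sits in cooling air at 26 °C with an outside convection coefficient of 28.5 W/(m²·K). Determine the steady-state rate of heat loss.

For a spherical shell R = (1/r₁ − 1/r₂)/(4πk); film R = 1/(h·4πr²). In series:
R_aluminium shell = (1/0.16 − 1/0.178)/(4π×202) = 2.49×10^-4 K/W
R_calcium silicate = (1/0.178 − 1/0.238)/(4π×0.0762) = 1.479 K/W
R_outer film = 1/(h·4πr_o²) = 1/(28.5×4π×0.238²) = 0.04929 K/W
R_total = 1.529 K/W
Q = ΔT/R_total = 192/1.529

Q ≈ 126 W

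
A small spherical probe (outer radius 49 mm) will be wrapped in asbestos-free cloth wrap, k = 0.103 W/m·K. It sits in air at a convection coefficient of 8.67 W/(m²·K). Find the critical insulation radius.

For a sphere r_cr = 2k/h = 2×0.103/8.67
r_cr = 23.8 mm; since the bare radius (49 mm) is above r_cr, any added insulation will reduce heat loss.

r_cr ≈ 23.8 mm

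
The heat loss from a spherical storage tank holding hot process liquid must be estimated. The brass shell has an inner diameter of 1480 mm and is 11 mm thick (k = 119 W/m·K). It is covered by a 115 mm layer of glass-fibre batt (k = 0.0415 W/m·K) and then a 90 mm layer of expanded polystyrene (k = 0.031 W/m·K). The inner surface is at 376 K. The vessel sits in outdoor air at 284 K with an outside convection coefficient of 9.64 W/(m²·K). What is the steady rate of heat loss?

Spherical conduction: R = (1/r_in − 1/r_out)/(4πk) per layer; series-sum.
R_brass shell = (1/0.74 − 1/0.751)/(4π×119) = 1.324×10^-5 K/W
R_glass-fibre batt = (1/0.751 − 1/0.866)/(4π×0.0415) = 0.3391 K/W
R_expanded polystyrene = (1/0.866 − 1/0.956)/(4π×0.031) = 0.2791 K/W
R_outer film = 1/(h·4πr_o²) = 1/(9.64×4π×0.956²) = 0.009032 K/W
R_total = 0.6272 K/W
Q = ΔT/R_total = 92/0.6272

Q ≈ 147 W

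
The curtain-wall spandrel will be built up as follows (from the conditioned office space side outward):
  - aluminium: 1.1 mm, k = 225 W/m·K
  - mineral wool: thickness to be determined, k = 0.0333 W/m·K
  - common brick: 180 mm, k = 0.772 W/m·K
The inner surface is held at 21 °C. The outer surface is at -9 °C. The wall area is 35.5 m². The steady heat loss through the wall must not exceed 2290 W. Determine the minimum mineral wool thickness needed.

Series thermal resistances:
R_aluminium = L/(kA) = 0.0011/(225×35.5) = 1.377×10^-7 K/W
R_common brick = L/(kA) = 0.18/(0.772×35.5) = 0.006568 K/W
Sum of the known resistances R_other = 0.006568 K/W
Required total resistance R_tot = ΔT/Q_allow = 30/2290 = 0.0131 K/W
R_mineral wool = R_tot − R_other = 0.006532 K/W
L = R·k·A = 0.006532×0.0333×35.5

L ≈ 7.72 mm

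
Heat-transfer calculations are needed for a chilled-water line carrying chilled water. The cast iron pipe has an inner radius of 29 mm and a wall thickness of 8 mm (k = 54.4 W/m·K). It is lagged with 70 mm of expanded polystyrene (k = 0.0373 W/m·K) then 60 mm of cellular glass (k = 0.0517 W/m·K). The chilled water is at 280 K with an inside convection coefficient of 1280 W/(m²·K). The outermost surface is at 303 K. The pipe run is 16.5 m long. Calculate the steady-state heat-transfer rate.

Per-layer cylindrical resistances, series-summed:
R_inner film = 1/(h_i·2πr₁L) = 1/(1280×2π×0.029×16.5) = 2.599×10^-4 K/W
R_cast iron pipe wall = ln(37/29)/(2π×54.4×16.5) = 4.32×10^-5 K/W
R_expanded polystyrene = ln(107/37)/(2π×0.0373×16.5) = 0.2746 K/W
R_cellular glass = ln(167/107)/(2π×0.0517×16.5) = 0.08306 K/W
R_total = 0.358 K/W
Q = ΔT/R_total = 23/0.358

Q ≈ 64.3 W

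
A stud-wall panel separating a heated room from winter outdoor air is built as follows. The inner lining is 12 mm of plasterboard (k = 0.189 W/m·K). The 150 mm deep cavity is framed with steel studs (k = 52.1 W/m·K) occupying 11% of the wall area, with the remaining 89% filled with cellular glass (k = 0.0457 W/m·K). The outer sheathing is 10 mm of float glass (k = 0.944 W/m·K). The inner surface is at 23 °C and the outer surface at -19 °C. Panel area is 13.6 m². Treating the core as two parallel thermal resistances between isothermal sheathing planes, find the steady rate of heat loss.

Sheathing layers in series; stud and cavity paths in parallel between them.
R_inner = 0.012/(0.189×13.6) = 0.004669 K/W
R_stud  = 0.15/(52.1×0.11×13.6) = 0.001925 K/W
R_cav   = 0.15/(0.0457×0.89×13.6) = 0.2712 K/W
1/R_core = 1/R_stud + 1/R_cav → R_core = 0.001911 K/W
R_outer = 0.01/(0.944×13.6) = 7.789×10^-4 K/W
R_total = 0.007358 K/W
Q = ΔT/R_total = 42/0.007358

Q ≈ 5710 W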